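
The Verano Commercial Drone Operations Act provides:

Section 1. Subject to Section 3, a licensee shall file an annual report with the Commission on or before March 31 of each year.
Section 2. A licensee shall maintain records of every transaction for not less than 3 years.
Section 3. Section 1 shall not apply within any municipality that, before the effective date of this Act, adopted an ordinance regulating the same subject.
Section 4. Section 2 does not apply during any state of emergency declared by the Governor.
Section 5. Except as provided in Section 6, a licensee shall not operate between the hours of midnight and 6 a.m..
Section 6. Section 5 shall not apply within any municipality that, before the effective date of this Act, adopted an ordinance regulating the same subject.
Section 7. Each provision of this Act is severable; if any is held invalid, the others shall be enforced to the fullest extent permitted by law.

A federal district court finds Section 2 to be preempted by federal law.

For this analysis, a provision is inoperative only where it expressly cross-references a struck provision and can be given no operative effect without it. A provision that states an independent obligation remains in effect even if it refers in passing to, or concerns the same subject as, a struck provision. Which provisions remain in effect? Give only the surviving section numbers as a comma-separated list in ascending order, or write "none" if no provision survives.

Section 2 is struck. Section 4 operates only by reference to Section 2, so it falls with Section 2. Under the severability clause in Section 7, the remaining provisions continue in force. Section 1, Section 3, Section 5, Section 6, and Section 7 remain in effect.

1, 3, 5, 6, 7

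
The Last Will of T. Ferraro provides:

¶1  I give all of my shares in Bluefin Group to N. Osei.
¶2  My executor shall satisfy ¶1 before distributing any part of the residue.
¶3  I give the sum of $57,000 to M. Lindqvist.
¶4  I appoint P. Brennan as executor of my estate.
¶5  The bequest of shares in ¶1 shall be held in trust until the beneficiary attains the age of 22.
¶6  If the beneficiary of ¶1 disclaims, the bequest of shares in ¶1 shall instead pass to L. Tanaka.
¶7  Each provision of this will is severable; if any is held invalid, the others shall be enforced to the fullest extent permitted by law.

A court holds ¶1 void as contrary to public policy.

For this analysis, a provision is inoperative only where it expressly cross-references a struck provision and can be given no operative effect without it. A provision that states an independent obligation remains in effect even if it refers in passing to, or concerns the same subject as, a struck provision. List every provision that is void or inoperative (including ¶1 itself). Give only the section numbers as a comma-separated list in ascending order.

¶1 is struck. ¶2 operates only by reference to ¶1, so it falls with ¶1. The only function of ¶5 is the trust for ¶1, so it cannot stand once ¶1 is removed. ¶6 operates only by reference to ¶1, so it falls with ¶1. Under the severability clause in ¶7, the remaining provisions continue in force. That leaves ¶3, ¶4, and ¶7 in effect.

1, 2, 5, 6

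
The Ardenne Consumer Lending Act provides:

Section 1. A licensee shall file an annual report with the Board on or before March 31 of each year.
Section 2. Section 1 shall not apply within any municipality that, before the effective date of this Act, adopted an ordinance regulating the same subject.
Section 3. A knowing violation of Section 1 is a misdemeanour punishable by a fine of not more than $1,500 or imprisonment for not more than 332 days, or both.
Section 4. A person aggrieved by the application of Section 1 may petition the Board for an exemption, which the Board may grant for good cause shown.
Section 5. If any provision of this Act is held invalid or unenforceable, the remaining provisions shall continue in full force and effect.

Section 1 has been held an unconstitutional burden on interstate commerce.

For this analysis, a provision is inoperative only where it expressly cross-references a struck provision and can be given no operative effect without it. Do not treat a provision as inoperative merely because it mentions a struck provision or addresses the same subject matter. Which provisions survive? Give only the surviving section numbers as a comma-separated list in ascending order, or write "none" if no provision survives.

5

Section 1 is struck. The only function of Section 2 is the local-preemption carve-out from Section 1, so it cannot stand once Section 1 is removed. The only function of Section 3 is the criminal penalty for violating Section 1, so it cannot stand once Section 1 is removed. Section 4 operates only by reference to Section 1, so it falls with Section 1. Section 5 is a severability clause and preserves every provision that can still be given independent effect. Only Section 5 remains in effect.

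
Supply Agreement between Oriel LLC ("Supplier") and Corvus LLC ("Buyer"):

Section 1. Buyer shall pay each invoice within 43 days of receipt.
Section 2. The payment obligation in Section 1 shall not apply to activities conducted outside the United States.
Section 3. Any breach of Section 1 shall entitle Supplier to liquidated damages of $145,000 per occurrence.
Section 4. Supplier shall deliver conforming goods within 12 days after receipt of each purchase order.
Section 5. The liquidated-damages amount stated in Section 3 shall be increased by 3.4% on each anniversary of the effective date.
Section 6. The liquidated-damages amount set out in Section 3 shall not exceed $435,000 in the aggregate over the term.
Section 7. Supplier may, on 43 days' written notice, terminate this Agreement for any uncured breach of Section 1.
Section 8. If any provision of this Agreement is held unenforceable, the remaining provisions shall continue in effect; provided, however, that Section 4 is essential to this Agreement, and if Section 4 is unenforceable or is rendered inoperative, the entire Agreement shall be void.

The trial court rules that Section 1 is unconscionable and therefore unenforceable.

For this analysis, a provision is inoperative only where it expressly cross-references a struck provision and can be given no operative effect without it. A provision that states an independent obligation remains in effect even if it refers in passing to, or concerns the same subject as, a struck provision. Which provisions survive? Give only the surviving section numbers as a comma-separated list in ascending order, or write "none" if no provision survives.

4, 8

Section 1 is struck. Section 2 has no operative effect of its own apart from Section 1 and is therefore inoperative. Section 3 has no operative effect of its own apart from Section 1 and is therefore inoperative. Section 7 has no operative effect of its own apart from Section 1 and is therefore inoperative. Section 5 has no operative effect of its own apart from Section 3 and is therefore inoperative. Section 6 has no operative effect of its own apart from Section 3 and is therefore inoperative. Section 8 makes Section 4 an essential term, but Section 4 is unaffected, so the severability proviso in Section 8 preserves the remaining provisions. That leaves Section 4 and Section 8 in effect.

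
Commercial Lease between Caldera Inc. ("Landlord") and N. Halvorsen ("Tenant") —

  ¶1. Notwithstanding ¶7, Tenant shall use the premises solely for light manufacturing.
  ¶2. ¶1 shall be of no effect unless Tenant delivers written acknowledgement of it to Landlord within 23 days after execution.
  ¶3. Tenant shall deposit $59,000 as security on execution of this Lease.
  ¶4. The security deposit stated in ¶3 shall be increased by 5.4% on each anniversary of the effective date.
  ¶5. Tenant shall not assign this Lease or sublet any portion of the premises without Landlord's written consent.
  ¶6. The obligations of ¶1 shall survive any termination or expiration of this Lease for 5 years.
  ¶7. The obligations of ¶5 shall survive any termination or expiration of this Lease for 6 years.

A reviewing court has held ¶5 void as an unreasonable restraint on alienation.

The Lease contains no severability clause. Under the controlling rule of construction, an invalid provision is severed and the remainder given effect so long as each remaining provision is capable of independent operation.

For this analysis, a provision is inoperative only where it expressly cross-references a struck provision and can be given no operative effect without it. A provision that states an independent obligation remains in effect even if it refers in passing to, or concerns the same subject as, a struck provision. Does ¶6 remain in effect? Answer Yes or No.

¶5 is struck. The only function of ¶7 is the survival period for ¶5, so it cannot stand once ¶5 is removed. Although ¶1 refers to ¶7, its operative terms do not depend on ¶7, so it remains in effect. With no severability clause, the stated default rule severs what cannot stand and enforces each remaining provision that can operate on its own. That leaves ¶1, ¶2, ¶3, ¶4, and ¶6 in effect. ¶6 is among the surviving provisions, so the answer is yes.

Yes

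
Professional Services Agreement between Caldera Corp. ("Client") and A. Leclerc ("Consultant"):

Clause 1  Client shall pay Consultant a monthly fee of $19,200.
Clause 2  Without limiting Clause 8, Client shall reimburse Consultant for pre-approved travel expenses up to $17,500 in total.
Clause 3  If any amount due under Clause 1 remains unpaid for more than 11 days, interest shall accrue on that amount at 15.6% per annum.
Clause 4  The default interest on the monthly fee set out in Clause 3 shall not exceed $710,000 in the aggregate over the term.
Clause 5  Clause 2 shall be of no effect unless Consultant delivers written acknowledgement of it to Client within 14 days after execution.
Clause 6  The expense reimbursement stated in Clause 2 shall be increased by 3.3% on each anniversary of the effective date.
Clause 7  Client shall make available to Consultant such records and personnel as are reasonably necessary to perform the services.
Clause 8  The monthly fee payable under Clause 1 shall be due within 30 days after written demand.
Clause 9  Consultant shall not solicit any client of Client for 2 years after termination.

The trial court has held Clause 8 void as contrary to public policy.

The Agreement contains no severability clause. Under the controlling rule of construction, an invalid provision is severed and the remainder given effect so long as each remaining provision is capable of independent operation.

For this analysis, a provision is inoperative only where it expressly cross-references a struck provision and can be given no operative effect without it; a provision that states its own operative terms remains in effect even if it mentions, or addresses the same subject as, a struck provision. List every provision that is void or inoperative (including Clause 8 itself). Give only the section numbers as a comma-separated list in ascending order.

8

Clause 8 is struck. Clause 2 mentions Clause 8 but its own obligation stands independently of Clause 8, so Clause 2 is not affected. No other provision's operative terms depend on Clause 8. Under the stated default rule, only provisions that cannot operate independently fall away; the rest are enforced. Clause 1, Clause 2, Clause 3, Clause 4, Clause 5, Clause 6, Clause 7, and Clause 9 remain in effect.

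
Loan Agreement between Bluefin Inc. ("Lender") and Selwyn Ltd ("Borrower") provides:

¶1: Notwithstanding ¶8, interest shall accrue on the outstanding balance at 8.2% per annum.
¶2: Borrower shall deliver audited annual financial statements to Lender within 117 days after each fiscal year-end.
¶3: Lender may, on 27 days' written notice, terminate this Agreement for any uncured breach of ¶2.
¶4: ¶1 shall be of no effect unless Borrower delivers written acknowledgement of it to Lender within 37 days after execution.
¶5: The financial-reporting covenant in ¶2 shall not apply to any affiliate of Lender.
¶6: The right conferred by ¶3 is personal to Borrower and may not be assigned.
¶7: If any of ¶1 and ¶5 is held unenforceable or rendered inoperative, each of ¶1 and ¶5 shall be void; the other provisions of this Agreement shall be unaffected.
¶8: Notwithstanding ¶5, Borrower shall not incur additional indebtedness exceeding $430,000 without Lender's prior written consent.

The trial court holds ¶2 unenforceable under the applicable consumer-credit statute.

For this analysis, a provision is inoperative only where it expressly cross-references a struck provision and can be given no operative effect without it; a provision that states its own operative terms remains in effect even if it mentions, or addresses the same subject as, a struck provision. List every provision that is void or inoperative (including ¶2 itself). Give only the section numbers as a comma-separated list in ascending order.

1, 2, 3, 4, 5, 6

¶2 is struck. The only function of ¶3 is the termination right for breach of ¶2, so it cannot stand once ¶2 is removed. ¶5 has no operative effect of its own apart from ¶2 and is therefore inoperative. The only function of ¶6 is the non-assignment of ¶3, so it cannot stand once ¶3 is removed. ¶8 mentions ¶5 but its own obligation stands independently of ¶5, so ¶8 is not affected. ¶7 declares ¶1 and ¶5 mutually dependent; since one of them has fallen, all of them are of no effect. That brings down ¶1 as well. ¶4 in turn depends solely on a provision now struck and likewise falls. The remainder continues in force under ¶7. That leaves ¶7 and ¶8 in effect.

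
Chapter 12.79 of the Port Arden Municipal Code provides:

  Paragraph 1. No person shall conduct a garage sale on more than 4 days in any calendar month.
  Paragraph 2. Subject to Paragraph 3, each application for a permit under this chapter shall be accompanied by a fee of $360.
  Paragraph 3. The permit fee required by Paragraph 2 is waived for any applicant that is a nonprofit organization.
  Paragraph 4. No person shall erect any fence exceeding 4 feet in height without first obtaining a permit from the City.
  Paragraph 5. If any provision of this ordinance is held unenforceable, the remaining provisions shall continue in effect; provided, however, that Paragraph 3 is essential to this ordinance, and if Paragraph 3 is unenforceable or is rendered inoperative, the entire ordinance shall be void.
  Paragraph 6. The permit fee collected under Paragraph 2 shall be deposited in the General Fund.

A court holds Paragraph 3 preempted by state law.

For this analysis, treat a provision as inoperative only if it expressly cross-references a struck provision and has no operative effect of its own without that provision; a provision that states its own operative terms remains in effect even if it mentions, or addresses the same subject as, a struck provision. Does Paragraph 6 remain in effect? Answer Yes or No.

Paragraph 3 is struck. No other provision's operative terms depend on Paragraph 3. Paragraph 5 makes Paragraph 3 an essential term, and Paragraph 3 is the provision held invalid; under Paragraph 5, the entire ordinance is therefore void. No provision of the ordinance survives. Paragraph 6 is among the inoperative provisions, so the answer is no.

No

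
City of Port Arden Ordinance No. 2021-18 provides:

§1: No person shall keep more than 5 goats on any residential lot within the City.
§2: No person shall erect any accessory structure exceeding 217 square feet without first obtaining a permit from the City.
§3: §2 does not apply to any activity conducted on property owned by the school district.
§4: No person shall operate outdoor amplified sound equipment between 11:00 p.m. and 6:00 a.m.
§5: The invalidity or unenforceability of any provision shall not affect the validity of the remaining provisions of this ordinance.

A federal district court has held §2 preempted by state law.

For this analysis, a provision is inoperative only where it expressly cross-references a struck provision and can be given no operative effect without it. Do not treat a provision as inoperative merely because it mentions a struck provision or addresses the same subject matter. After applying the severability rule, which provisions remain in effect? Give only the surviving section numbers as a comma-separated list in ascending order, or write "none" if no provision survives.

§2 is struck. §3 has no operative effect of its own apart from §2 and is therefore inoperative. §5 is a severability clause and preserves every provision that can still be given independent effect. That leaves §1, §4, and §5 in effect.

1, 4, 5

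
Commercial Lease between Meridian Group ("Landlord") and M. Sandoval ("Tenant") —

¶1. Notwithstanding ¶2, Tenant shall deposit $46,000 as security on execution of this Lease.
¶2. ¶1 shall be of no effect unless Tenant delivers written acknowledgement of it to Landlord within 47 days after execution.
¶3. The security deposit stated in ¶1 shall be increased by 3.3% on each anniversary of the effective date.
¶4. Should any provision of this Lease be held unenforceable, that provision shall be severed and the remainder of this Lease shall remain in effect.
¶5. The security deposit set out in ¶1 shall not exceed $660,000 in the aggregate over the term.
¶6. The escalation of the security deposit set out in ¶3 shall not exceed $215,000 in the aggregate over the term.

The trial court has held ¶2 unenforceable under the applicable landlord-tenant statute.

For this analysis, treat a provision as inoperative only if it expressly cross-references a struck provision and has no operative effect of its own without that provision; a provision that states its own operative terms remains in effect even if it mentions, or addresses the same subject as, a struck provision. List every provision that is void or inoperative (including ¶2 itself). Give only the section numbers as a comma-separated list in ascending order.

2

¶2 is struck. ¶1 mentions ¶2 but its own obligation stands independently of ¶2, so ¶1 is not affected. No other provision's operative terms depend on ¶2. Under the severability clause in ¶4, the remaining provisions continue in force. ¶1, ¶3, ¶4, ¶5, and ¶6 remain in effect.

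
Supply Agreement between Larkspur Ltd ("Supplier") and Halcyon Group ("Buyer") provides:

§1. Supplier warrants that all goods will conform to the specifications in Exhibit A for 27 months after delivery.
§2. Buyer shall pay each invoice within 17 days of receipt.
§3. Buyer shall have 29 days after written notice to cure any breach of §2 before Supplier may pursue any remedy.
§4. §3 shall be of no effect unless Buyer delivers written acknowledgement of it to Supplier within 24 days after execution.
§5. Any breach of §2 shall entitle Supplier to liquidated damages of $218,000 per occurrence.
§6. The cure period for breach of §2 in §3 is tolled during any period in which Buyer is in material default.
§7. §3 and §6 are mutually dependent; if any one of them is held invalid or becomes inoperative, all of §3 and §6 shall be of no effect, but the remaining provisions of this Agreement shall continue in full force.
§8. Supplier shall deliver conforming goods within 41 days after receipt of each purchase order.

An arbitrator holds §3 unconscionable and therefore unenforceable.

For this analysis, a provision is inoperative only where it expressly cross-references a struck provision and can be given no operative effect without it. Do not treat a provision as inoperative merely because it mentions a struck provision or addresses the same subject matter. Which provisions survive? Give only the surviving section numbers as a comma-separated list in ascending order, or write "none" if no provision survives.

1, 2, 5, 7, 8

§3 is struck. §4 has no operative effect of its own apart from §3 and is therefore inoperative. §6 operates only by reference to §3, so it falls with §3. §7 declares §3 and §6 mutually dependent; since one of them has fallen, all of them are of no effect. The remainder continues in force under §7. That leaves §1, §2, §5, §7, and §8 in effect.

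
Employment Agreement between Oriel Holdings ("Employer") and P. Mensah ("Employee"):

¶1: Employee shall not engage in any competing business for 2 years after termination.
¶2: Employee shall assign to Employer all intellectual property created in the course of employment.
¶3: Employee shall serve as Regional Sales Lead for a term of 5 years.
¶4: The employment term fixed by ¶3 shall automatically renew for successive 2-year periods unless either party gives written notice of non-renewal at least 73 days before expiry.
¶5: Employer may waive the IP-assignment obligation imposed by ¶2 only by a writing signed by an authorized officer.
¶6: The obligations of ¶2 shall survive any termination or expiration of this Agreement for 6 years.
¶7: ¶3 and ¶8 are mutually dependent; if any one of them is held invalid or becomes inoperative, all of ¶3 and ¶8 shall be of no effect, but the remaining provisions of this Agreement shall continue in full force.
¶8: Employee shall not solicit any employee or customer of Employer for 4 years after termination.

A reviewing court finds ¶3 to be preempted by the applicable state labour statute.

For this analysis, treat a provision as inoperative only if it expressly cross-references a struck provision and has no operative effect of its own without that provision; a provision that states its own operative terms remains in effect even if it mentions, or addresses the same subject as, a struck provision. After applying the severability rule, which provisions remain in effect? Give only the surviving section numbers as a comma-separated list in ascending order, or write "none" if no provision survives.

¶3 is struck. The whole of ¶4 is the renewal of the employment term, defined by reference to ¶3, so ¶4 cannot stand once ¶3 is removed. ¶7 declares ¶3 and ¶8 mutually dependent; since one of them has fallen, all of them are of no effect. That brings down ¶8 as well. The remainder continues in force under ¶7. The provisions still in force are ¶1, ¶2, ¶5, ¶6, and ¶7.

1, 2, 5, 6, 7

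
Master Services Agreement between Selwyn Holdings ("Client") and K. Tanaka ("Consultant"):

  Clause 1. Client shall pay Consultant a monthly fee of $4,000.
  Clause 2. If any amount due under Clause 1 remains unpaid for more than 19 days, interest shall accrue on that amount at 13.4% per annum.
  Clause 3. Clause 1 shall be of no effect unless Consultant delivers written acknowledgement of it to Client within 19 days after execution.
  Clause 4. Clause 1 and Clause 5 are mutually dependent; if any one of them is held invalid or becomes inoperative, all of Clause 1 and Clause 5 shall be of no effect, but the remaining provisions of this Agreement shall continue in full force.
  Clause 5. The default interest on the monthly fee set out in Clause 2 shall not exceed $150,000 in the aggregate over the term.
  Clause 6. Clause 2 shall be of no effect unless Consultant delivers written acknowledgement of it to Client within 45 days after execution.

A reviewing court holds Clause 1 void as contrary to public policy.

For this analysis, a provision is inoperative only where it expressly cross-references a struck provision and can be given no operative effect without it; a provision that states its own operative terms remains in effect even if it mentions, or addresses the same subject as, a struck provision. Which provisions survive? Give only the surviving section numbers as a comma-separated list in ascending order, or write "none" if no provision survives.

Clause 1 is struck. Clause 2 does nothing except set the default interest on the monthly fee by reference to Clause 1; with Clause 1 gone it has no independent effect and is inoperative. Clause 3 merely fixes the acknowledgement condition for Clause 1; with Clause 1 gone it has nothing to operate on and falls away. Clause 5 has no operative effect of its own apart from Clause 2 and is therefore inoperative. The only function of Clause 6 is the acknowledgement condition for Clause 2, so it cannot stand once Clause 2 is removed. Clause 4 declares Clause 1 and Clause 5 mutually dependent; since one of them has fallen, all of them are of no effect. The remainder continues in force under Clause 4. Only Clause 4 remains in effect.

4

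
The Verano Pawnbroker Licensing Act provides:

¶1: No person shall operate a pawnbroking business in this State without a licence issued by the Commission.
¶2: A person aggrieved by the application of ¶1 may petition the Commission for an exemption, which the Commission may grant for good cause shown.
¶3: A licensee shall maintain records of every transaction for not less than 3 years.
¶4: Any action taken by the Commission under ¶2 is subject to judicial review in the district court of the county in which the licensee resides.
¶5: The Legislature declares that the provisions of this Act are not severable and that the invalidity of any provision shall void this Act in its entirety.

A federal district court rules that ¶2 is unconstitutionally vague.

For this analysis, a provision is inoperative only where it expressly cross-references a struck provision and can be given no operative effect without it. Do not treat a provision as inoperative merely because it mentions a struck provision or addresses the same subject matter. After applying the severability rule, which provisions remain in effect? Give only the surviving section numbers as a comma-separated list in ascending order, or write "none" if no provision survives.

none

¶2 is struck. ¶4 operates only by reference to ¶2, so it falls with ¶2. ¶5 provides that the Act is not severable, so the invalidity of any one provision voids the entire Act. No provision of the Act survives.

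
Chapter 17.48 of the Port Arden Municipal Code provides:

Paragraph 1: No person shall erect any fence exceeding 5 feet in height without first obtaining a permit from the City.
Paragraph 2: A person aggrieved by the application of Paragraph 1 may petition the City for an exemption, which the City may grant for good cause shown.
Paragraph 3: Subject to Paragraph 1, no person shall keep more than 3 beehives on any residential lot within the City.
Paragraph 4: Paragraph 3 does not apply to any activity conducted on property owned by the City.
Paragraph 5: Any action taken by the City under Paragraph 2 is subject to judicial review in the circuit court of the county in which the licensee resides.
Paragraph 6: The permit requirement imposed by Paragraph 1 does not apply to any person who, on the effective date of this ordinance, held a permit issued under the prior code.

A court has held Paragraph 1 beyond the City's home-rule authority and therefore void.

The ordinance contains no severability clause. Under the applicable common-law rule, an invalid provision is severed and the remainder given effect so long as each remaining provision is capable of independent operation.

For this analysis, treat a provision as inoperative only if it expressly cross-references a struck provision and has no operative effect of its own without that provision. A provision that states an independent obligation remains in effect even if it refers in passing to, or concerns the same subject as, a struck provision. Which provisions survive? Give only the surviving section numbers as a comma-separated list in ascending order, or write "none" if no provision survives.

Paragraph 1 is struck. The only function of Paragraph 2 is the exemption procedure for Paragraph 1, so it cannot stand once Paragraph 1 is removed. Paragraph 6 merely fixes the grandfather exemption from Paragraph 1; with Paragraph 1 gone it has nothing to operate on and falls away. The only function of Paragraph 5 is the judicial-review right for Paragraph 2, so it cannot stand once Paragraph 2 is removed. Although Paragraph 3 refers to Paragraph 1, its operative terms do not depend on Paragraph 1, so it remains in effect. Under the stated default rule, only provisions that cannot operate independently fall away; the rest are enforced. The provisions still in force are Paragraph 3 and Paragraph 4.

3, 4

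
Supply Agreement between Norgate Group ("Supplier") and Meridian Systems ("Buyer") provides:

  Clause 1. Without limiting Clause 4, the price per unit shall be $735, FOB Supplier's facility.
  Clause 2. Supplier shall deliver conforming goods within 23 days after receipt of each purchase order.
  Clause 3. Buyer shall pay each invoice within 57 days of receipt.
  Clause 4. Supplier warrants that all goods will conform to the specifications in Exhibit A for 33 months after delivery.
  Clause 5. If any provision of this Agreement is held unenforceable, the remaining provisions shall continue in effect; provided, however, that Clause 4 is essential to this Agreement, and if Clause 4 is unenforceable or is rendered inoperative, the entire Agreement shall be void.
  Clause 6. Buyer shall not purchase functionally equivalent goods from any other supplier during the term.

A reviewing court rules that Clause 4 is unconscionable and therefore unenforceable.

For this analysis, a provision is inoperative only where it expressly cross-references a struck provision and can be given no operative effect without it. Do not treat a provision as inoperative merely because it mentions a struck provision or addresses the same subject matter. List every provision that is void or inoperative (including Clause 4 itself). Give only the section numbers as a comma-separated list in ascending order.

1, 2, 3, 4, 5, 6

Clause 4 is struck. Nothing else in the Agreement is defined by reference to Clause 4. Clause 5 makes Clause 4 an essential term, and Clause 4 is the provision held invalid; under Clause 5, the entire Agreement is therefore void. No provision of the Agreement survives.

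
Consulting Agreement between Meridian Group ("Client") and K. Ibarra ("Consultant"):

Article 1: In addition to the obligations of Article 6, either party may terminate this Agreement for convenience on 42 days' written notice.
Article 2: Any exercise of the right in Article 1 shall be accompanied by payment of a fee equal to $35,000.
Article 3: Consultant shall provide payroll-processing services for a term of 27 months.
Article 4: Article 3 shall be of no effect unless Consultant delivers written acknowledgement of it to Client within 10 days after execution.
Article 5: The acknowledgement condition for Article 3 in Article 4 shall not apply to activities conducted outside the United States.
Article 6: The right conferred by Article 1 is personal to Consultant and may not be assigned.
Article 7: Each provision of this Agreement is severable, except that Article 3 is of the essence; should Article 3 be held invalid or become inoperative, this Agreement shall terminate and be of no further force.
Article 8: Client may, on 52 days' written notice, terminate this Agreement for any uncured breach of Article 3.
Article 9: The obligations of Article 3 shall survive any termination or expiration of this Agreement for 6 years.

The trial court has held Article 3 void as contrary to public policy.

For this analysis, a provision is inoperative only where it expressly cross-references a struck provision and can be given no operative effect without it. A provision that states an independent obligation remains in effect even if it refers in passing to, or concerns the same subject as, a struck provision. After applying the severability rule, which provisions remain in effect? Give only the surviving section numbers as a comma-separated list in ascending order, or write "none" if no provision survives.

none

Article 3 is struck. Article 4 has no operative effect of its own apart from Article 3 and is therefore inoperative. The only function of Article 8 is the termination right for breach of Article 3, so it cannot stand once Article 3 is removed. Article 9 has no operative effect of its own apart from Article 3 and is therefore inoperative. Article 5 has no operative effect of its own apart from Article 4 and is therefore inoperative. Article 7 makes Article 3 an essential term, and Article 3 is the provision held invalid; under Article 7, the entire Agreement is therefore void. No provision of the Agreement survives.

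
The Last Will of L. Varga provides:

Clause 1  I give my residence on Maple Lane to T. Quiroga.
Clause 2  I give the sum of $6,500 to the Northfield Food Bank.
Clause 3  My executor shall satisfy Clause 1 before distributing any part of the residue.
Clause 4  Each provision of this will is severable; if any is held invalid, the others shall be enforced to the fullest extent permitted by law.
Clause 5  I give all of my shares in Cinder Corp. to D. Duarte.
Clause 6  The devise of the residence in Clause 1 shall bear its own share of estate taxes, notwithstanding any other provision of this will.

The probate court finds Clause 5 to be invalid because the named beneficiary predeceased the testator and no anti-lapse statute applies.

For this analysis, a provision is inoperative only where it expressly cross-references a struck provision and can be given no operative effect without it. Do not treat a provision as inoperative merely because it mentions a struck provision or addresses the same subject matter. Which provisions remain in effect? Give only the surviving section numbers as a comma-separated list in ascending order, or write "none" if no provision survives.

1, 2, 3, 4, 6

Clause 5 is struck. Nothing else in the will is defined by reference to Clause 5. Clause 4 is a severability clause and preserves every provision that can still be given independent effect. That leaves Clause 1, Clause 2, Clause 3, Clause 4, and Clause 6 in effect.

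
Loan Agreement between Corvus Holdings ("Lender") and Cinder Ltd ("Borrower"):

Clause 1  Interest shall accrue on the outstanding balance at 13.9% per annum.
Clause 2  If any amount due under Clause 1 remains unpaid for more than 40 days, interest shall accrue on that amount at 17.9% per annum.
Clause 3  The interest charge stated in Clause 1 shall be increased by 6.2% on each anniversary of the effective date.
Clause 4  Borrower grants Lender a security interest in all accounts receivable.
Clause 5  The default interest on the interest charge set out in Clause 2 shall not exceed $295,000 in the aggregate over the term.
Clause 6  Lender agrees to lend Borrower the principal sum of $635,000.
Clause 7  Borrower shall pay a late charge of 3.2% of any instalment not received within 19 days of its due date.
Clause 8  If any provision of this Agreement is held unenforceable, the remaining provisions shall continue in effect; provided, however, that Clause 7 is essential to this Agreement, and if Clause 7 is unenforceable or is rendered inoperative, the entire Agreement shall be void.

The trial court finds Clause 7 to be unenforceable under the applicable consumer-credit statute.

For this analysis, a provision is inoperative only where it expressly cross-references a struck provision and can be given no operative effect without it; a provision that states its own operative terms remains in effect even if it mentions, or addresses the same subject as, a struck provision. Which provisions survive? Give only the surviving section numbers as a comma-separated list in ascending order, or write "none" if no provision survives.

Clause 7 is struck. No other provision's operative terms depend on Clause 7. Clause 8 makes Clause 7 an essential term, and Clause 7 is the provision held invalid; under Clause 8, the entire Agreement is therefore void. No provision of the Agreement survives.

none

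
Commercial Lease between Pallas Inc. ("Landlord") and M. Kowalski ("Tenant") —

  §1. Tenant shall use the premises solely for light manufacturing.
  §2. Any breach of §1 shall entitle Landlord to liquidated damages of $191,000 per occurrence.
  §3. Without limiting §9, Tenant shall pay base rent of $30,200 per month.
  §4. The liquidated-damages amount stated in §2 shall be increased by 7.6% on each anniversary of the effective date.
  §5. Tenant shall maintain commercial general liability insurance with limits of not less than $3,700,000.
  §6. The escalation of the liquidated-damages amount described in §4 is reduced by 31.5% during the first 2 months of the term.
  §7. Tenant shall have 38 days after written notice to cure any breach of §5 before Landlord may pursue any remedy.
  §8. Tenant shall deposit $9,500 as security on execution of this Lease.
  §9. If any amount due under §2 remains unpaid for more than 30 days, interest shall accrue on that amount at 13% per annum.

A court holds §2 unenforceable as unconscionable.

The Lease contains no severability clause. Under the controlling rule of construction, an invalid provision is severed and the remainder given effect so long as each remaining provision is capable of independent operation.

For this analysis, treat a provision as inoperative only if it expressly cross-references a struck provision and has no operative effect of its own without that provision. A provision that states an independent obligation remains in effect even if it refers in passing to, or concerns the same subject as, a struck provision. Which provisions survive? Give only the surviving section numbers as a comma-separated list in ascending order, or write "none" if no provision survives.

1, 3, 5, 7, 8

§2 is struck. §4 operates only by reference to §2, so it falls with §2. The whole of §9 is the default interest on the liquidated-damages amount, defined by reference to §2, so §9 cannot stand once §2 is removed. §6 has no operative effect of its own apart from §4 and is therefore inoperative. §3 mentions §9 but its own obligation stands independently of §9, so §3 is not affected. Under the stated default rule, only provisions that cannot operate independently fall away; the rest are enforced. That leaves §1, §3, §5, §7, and §8 in effect.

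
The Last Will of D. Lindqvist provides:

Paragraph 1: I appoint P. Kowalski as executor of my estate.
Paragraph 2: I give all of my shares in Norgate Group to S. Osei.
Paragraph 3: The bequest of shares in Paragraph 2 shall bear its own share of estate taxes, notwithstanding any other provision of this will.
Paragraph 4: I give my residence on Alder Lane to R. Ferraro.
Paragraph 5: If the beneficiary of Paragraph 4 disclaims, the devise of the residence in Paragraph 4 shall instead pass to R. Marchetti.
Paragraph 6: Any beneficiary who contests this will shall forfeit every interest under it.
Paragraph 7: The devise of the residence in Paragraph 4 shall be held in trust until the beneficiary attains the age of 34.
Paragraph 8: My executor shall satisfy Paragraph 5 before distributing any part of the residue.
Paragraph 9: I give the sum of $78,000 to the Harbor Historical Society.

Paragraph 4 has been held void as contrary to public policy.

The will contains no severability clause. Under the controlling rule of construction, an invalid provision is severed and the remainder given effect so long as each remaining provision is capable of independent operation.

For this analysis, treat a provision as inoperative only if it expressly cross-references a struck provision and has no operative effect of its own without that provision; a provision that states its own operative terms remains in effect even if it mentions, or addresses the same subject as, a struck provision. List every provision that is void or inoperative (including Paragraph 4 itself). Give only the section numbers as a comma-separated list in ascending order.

4, 5, 7, 8

Paragraph 4 is struck. Paragraph 5 operates only by reference to Paragraph 4, so it falls with Paragraph 4. Paragraph 7 merely fixes the trust for Paragraph 4; with Paragraph 4 gone it has nothing to operate on and falls away. The only function of Paragraph 8 is the priority direction for Paragraph 5, so it cannot stand once Paragraph 5 is removed. Under the stated default rule, only provisions that cannot operate independently fall away; the rest are enforced. The provisions still in force are Paragraph 1, Paragraph 2, Paragraph 3, Paragraph 6, and Paragraph 9.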